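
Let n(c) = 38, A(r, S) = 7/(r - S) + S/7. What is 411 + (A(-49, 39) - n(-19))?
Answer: 233151/616 ≈ 378.49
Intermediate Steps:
A(r, S) = 7/(r - S) + S/7 (A(r, S) = 7/(r - S) + S*(1/7) = 7/(r - S) + S/7)
411 + (A(-49, 39) - n(-19)) = 411 + ((-49 + 39**2 - 1*39*(-49))/(7*(39 - 1*(-49))) - 1*38) = 411 + ((-49 + 1521 + 1911)/(7*(39 + 49)) - 38) = 411 + ((1/7)*3383/88 - 38) = 411 + ((1/7)*(1/88)*3383 - 38) = 411 + (3383/616 - 38) = 411 - 20025/616 = 233151/616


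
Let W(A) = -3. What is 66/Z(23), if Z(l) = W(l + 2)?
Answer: -22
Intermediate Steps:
Z(l) = -3
66/Z(23) = 66/(-3) = 66*(-1/3) = -22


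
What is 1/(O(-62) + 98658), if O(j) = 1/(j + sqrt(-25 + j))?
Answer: 387824536/38261986955893 + I*sqrt(87)/38261986955893 ≈ 1.0136e-5 + 2.4378e-13*I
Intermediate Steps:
1/(O(-62) + 98658) = 1/(1/(-62 + sqrt(-25 - 62)) + 98658) = 1/(1/(-62 + sqrt(-87)) + 98658) = 1/(1/(-62 + I*sqrt(87)) + 98658) = 1/(98658 + 1/(-62 + I*sqrt(87)))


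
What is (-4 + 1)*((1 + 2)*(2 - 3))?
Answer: 9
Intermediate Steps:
(-4 + 1)*((1 + 2)*(2 - 3)) = -9*(-1) = -3*(-3) = 9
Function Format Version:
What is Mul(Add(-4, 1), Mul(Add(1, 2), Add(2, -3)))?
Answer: 9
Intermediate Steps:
Mul(Add(-4, 1), Mul(Add(1, 2), Add(2, -3))) = Mul(-3, Mul(3, -1)) = Mul(-3, -3) = 9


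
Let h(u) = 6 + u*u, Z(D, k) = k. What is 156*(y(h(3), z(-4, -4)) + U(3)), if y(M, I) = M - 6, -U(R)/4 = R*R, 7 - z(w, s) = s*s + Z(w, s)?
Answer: -4212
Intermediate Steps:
z(w, s) = 7 - s - s² (z(w, s) = 7 - (s*s + s) = 7 - (s² + s) = 7 - (s + s²) = 7 + (-s - s²) = 7 - s - s²)
h(u) = 6 + u²
U(R) = -4*R² (U(R) = -4*R*R = -4*R²)
y(M, I) = -6 + M
156*(y(h(3), z(-4, -4)) + U(3)) = 156*((-6 + (6 + 3²)) - 4*3²) = 156*((-6 + (6 + 9)) - 4*9) = 156*((-6 + 15) - 36) = 156*(9 - 36) = 156*(-27) = -4212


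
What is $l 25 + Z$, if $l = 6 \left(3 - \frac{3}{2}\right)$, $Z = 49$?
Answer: $274$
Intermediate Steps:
$l = 9$ ($l = 6 \left(3 - \frac{3}{2}\right) = 6 \cdot \frac{3}{2} = 9$)
$l 25 + Z = 9 \cdot 25 + 49 = 225 + 49 = 274$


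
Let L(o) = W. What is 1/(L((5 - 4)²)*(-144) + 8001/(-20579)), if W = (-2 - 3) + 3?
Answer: 20579/5918751 ≈ 0.0034769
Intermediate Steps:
W = -2 (W = -5 + 3 = -2)
L(o) = -2
1/(L((5 - 4)²)*(-144) + 8001/(-20579)) = 1/(-2*(-144) + 8001/(-20579)) = 1/(288 + 8001*(-1/20579)) = 1/(288 - 8001/20579) = 1/(5918751/20579) = 20579/5918751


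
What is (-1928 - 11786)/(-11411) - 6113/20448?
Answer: 210668429/233332128 ≈ 0.90287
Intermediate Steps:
(-1928 - 11786)/(-11411) - 6113/20448 = -13714*(-1/11411) - 6113*1/20448 = 13714/11411 - 6113/20448 = 210668429/233332128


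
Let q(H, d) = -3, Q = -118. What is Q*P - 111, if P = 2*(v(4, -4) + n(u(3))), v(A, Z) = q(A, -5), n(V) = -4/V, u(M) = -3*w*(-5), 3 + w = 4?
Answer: 9899/15 ≈ 659.93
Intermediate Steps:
w = 1 (w = -3 + 4 = 1)
u(M) = 15 (u(M) = -3*1*(-5) = -3*(-5) = 15)
v(A, Z) = -3
P = -98/15 (P = 2*(-3 - 4/15) = 2*(-49/15) = -98/15 ≈ -6.5333)
Q*P - 111 = -118*(-98/15) - 111 = 11564/15 - 111 = 9899/15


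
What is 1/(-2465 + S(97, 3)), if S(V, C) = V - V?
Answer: -1/2465 ≈ -0.00040568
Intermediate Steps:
S(V, C) = 0
1/(-2465 + S(97, 3)) = 1/(-2465 + 0) = 1/(-2465) = -1/2465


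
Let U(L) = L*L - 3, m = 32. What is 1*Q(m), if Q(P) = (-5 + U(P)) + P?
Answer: 1048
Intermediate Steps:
U(L) = -3 + L² (U(L) = L² - 3 = -3 + L²)
Q(P) = -8 + P + P² (Q(P) = (-5 + (-3 + P²)) + P = (-8 + P²) + P = -8 + P + P²)
1*Q(m) = 1*(-8 + 32 + 32²) = 1*(-8 + 32 + 1024) = 1*1048 = 1048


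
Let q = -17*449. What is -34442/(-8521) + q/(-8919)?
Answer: 372228991/75998799 ≈ 4.8978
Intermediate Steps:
q = -7633
-34442/(-8521) + q/(-8919) = -34442/(-8521) - 7633/(-8919) = -34442*(-1/8521) - 7633*(-1/8919) = 34442/8521 + 7633/8919 = 372228991/75998799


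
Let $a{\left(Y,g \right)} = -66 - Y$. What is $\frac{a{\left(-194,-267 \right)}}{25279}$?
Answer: $\frac{128}{25279} \approx 0.0050635$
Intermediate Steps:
$\frac{a{\left(-194,-267 \right)}}{25279} = \frac{-66 - -194}{25279} = \left(-66 + 194\right) \frac{1}{25279} = 128 \cdot \frac{1}{25279} = \frac{128}{25279}$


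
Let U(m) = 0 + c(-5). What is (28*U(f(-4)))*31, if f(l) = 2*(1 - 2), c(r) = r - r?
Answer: 0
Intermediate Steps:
c(r) = 0
f(l) = -2 (f(l) = 2*(-1) = -2)
U(m) = 0 (U(m) = 0 + 0 = 0)
(28*U(f(-4)))*31 = (28*0)*31 = 0*31 = 0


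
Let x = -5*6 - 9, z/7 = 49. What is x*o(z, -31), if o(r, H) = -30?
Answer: 1170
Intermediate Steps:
z = 343 (z = 7*49 = 343)
x = -39 (x = -30 - 9 = -39)
x*o(z, -31) = -39*(-30) = 1170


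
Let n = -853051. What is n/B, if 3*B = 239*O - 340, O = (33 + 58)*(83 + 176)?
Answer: -2559153/5632651 ≈ -0.45434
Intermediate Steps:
O = 23569 (O = 91*259 = 23569)
B = 5632651/3 (B = (239*23569 - 340)/3 = (5632991 - 340)/3 = (⅓)*5632651 = 5632651/3 ≈ 1.8776e+6)
n/B = -853051/5632651/3 = -853051*3/5632651 = -2559153/5632651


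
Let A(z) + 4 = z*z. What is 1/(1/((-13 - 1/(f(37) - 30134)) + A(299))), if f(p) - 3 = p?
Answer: 2689922097/30094 ≈ 89384.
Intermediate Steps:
A(z) = -4 + z**2 (A(z) = -4 + z*z = -4 + z**2)
f(p) = 3 + p
1/(1/((-13 - 1/(f(37) - 30134)) + A(299))) = 1/(1/((-13 - 1/((3 + 37) - 30134)) + (-4 + 299**2))) = 1/(1/((-13 - 1/(40 - 30134)) + (-4 + 89401))) = 1/(1/((-13 - 1/(-30094)) + 89397)) = 1/(1/((-13 - 1*(-1/30094)) + 89397)) = 1/(1/((-13 + 1/30094) + 89397)) = 1/(1/(-391221/30094 + 89397)) = 1/(1/(2689922097/30094)) = 1/(30094/2689922097) = 2689922097/30094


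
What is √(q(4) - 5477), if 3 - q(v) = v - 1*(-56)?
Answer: I*√5534 ≈ 74.391*I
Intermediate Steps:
q(v) = -53 - v (q(v) = 3 - (v - 1*(-56)) = 3 - (v + 56) = 3 - (56 + v) = 3 + (-56 - v) = -53 - v)
√(q(4) - 5477) = √((-53 - 1*4) - 5477) = √((-53 - 4) - 5477) = √(-57 - 5477) = √(-5534) = I*√5534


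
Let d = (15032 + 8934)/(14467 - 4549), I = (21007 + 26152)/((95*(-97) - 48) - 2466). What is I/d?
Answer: -233861481/140548607 ≈ -1.6639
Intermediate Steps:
I = -47159/11729 (I = 47159/((-9215 - 48) - 2466) = 47159/(-9263 - 2466) = 47159/(-11729) = 47159*(-1/11729) = -47159/11729 ≈ -4.0207)
d = 11983/4959 (d = 23966/9918 = 23966*(1/9918) = 11983/4959 ≈ 2.4164)
I/d = -47159/(11729*11983/4959) = -47159/11729*4959/11983 = -233861481/140548607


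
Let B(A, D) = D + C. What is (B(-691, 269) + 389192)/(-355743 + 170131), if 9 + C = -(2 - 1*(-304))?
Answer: -194573/92806 ≈ -2.0966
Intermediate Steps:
C = -315 (C = -9 - (2 - 1*(-304)) = -9 - (2 + 304) = -9 - 1*306 = -9 - 306 = -315)
B(A, D) = -315 + D (B(A, D) = D - 315 = -315 + D)
(B(-691, 269) + 389192)/(-355743 + 170131) = ((-315 + 269) + 389192)/(-355743 + 170131) = (-46 + 389192)/(-185612) = 389146*(-1/185612) = -194573/92806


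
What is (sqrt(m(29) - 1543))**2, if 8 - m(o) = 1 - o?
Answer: -1507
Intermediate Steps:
m(o) = 7 + o (m(o) = 8 - (1 - o) = 8 + (-1 + o) = 7 + o)
(sqrt(m(29) - 1543))**2 = (sqrt((7 + 29) - 1543))**2 = (sqrt(36 - 1543))**2 = (sqrt(-1507))**2 = (I*sqrt(1507))**2 = -1507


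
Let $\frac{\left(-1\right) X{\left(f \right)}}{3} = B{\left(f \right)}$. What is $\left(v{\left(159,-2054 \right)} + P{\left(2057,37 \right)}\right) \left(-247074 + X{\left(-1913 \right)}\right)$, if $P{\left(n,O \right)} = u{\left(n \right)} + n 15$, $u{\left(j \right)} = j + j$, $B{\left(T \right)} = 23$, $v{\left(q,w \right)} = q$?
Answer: $-8681639304$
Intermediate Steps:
$u{\left(j \right)} = 2 j$
$X{\left(f \right)} = -69$ ($X{\left(f \right)} = \left(-3\right) 23 = -69$)
$P{\left(n,O \right)} = 17 n$ ($P{\left(n,O \right)} = 2 n + n 15 = 2 n + 15 n = 17 n$)
$\left(v{\left(159,-2054 \right)} + P{\left(2057,37 \right)}\right) \left(-247074 + X{\left(-1913 \right)}\right) = \left(159 + 17 \cdot 2057\right) \left(-247074 - 69\right) = \left(159 + 34969\right) \left(-247143\right) = 35128 \left(-247143\right) = -8681639304$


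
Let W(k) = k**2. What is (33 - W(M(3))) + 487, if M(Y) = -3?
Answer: 511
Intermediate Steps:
(33 - W(M(3))) + 487 = (33 - 1*(-3)**2) + 487 = (33 - 1*9) + 487 = (33 - 9) + 487 = 24 + 487 = 511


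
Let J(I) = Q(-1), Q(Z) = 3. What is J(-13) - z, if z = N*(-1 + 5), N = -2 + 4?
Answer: -5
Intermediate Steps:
N = 2
z = 8 (z = 2*(-1 + 5) = 2*4 = 8)
J(I) = 3
J(-13) - z = 3 - 1*8 = 3 - 8 = -5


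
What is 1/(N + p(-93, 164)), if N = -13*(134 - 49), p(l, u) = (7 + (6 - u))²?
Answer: 1/21696 ≈ 4.6091e-5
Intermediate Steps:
p(l, u) = (13 - u)²
N = -1105 (N = -13*85 = -1105)
1/(N + p(-93, 164)) = 1/(-1105 + (-13 + 164)²) = 1/(-1105 + 151²) = 1/(-1105 + 22801) = 1/21696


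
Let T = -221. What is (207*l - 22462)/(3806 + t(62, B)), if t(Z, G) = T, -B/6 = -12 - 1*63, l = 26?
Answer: -3416/717 ≈ -4.7643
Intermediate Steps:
B = 450 (B = -6*(-12 - 1*63) = -6*(-12 - 63) = -6*(-75) = 450)
t(Z, G) = -221
(207*l - 22462)/(3806 + t(62, B)) = (207*26 - 22462)/(3806 - 221) = (5382 - 22462)/3585 = -17080*1/3585 = -3416/717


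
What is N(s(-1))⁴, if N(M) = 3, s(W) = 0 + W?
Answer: 81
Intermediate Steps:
s(W) = W
N(s(-1))⁴ = 3⁴ = 81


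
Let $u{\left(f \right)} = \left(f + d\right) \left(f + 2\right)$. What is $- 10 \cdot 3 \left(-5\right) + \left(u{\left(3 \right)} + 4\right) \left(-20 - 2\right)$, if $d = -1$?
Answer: $-158$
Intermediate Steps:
$u{\left(f \right)} = \left(-1 + f\right) \left(2 + f\right)$ ($u{\left(f \right)} = \left(f - 1\right) \left(f + 2\right) = \left(-1 + f\right) \left(2 + f\right)$)
$- 10 \cdot 3 \left(-5\right) + \left(u{\left(3 \right)} + 4\right) \left(-20 - 2\right) = - 10 \cdot 3 \left(-5\right) + \left(\left(-2 + 3 + 3^{2}\right) + 4\right) \left(-20 - 2\right) = \left(-10\right) \left(-15\right) + \left(\left(-2 + 3 + 9\right) + 4\right) \left(-22\right) = 150 + \left(10 + 4\right) \left(-22\right) = 150 + 14 \left(-22\right) = 150 - 308 = -158$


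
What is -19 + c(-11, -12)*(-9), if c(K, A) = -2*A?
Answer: -235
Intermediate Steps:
-19 + c(-11, -12)*(-9) = -19 - 2*(-12)*(-9) = -19 + 24*(-9) = -19 - 216 = -235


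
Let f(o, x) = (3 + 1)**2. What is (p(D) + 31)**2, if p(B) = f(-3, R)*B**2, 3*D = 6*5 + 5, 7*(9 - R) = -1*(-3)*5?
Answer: 395174641/81 ≈ 4.8787e+6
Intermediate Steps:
R = 48/7 (R = 9 - (-1*(-3))*5/7 = 9 - 3*5/7 = 9 - 1/7*15 = 9 - 15/7 = 48/7 ≈ 6.8571)
D = 35/3 (D = (6*5 + 5)/3 = (30 + 5)/3 = (1/3)*35 = 35/3 ≈ 11.667)
f(o, x) = 16 (f(o, x) = 4**2 = 16)
p(B) = 16*B**2
(p(D) + 31)**2 = (16*(35/3)**2 + 31)**2 = (16*(1225/9) + 31)**2 = (19600/9 + 31)**2 = (19879/9)**2 = 395174641/81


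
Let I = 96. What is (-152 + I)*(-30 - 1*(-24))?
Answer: 336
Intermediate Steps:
(-152 + I)*(-30 - 1*(-24)) = (-152 + 96)*(-30 - 1*(-24)) = -56*(-30 + 24) = -56*(-6) = 336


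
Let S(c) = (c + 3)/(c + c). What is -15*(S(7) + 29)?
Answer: -3120/7 ≈ -445.71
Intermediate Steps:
S(c) = (3 + c)/(2*c) (S(c) = (3 + c)/((2*c)) = (3 + c)*(1/(2*c)) = (3 + c)/(2*c))
-15*(S(7) + 29) = -15*((½)*(3 + 7)/7 + 29) = -15*((½)*(⅐)*10 + 29) = -15*(5/7 + 29) = -15*208/7 = -3120/7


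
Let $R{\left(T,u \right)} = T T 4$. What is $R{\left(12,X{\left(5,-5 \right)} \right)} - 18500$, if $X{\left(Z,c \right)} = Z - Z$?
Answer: $-17924$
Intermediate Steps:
$X{\left(Z,c \right)} = 0$
$R{\left(T,u \right)} = 4 T^{2}$ ($R{\left(T,u \right)} = T^{2} \cdot 4 = 4 T^{2}$)
$R{\left(12,X{\left(5,-5 \right)} \right)} - 18500 = 4 \cdot 12^{2} - 18500 = 4 \cdot 144 - 18500 = 576 - 18500 = -17924$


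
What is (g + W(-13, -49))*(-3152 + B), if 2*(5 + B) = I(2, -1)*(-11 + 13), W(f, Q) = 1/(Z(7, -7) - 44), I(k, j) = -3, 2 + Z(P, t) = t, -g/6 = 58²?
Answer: 3380419480/53 ≈ 6.3782e+7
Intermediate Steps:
g = -20184 (g = -6*58² = -6*3364 = -20184)
Z(P, t) = -2 + t
W(f, Q) = -1/53 (W(f, Q) = 1/((-2 - 7) - 44) = 1/(-9 - 44) = 1/(-53) = -1/53)
B = -8 (B = -5 + (-3*(-11 + 13))/2 = -5 + (-3*2)/2 = -5 + (½)*(-6) = -5 - 3 = -8)
(g + W(-13, -49))*(-3152 + B) = (-20184 - 1/53)*(-3152 - 8) = -1069753/53*(-3160) = 3380419480/53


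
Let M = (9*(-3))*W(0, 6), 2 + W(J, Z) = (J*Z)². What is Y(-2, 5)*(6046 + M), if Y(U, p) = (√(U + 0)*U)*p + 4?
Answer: 24400 - 61000*I*√2 ≈ 24400.0 - 86267.0*I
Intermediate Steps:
W(J, Z) = -2 + J²*Z² (W(J, Z) = -2 + (J*Z)² = -2 + J²*Z²)
M = 54 (M = (9*(-3))*(-2 + 0²*6²) = -27*(-2 + 0*36) = -27*(-2 + 0) = -27*(-2) = 54)
Y(U, p) = 4 + p*U^(3/2) (Y(U, p) = (√U*U)*p + 4 = U^(3/2)*p + 4 = p*U^(3/2) + 4 = 4 + p*U^(3/2))
Y(-2, 5)*(6046 + M) = (4 + 5*(-2)^(3/2))*(6046 + 54) = (4 + 5*(-2*I*√2))*6100 = (4 - 10*I*√2)*6100 = 24400 - 61000*I*√2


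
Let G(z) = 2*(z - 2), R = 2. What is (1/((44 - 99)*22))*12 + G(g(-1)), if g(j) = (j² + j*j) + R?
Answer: 2414/605 ≈ 3.9901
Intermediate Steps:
g(j) = 2 + 2*j² (g(j) = (j² + j*j) + 2 = (j² + j²) + 2 = 2*j² + 2 = 2 + 2*j²)
G(z) = -4 + 2*z (G(z) = 2*(-2 + z) = -4 + 2*z)
(1/((44 - 99)*22))*12 + G(g(-1)) = (1/((44 - 99)*22))*12 + (-4 + 2*(2 + 2*(-1)²)) = ((1/22)/(-55))*12 + (-4 + 2*(2 + 2*1)) = -1/55*1/22*12 + (-4 + 2*(2 + 2)) = -1/1210*12 + (-4 + 2*4) = -6/605 + (-4 + 8) = -6/605 + 4 = 2414/605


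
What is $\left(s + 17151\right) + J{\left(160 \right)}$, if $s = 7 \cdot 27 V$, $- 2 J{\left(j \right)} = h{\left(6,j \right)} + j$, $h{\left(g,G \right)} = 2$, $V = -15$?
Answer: $14235$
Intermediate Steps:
$J{\left(j \right)} = -1 - \frac{j}{2}$ ($J{\left(j \right)} = - \frac{2 + j}{2} = -1 - \frac{j}{2}$)
$s = -2835$ ($s = 7 \cdot 27 \left(-15\right) = 189 \left(-15\right) = -2835$)
$\left(s + 17151\right) + J{\left(160 \right)} = \left(-2835 + 17151\right) - 81 = 14316 - 81 = 14235$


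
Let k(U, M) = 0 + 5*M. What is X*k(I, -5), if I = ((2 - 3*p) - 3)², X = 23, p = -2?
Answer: -575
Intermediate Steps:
I = 25 (I = ((2 - 3*(-2)) - 3)² = ((2 + 6) - 3)² = (8 - 3)² = 5² = 25)
k(U, M) = 5*M
X*k(I, -5) = 23*(5*(-5)) = 23*(-25) = -575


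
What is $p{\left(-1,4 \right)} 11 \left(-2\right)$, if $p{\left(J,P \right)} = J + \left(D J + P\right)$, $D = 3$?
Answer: $0$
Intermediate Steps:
$p{\left(J,P \right)} = P + 4 J$ ($p{\left(J,P \right)} = J + \left(3 J + P\right) = J + \left(P + 3 J\right) = P + 4 J$)
$p{\left(-1,4 \right)} 11 \left(-2\right) = \left(4 + 4 \left(-1\right)\right) 11 \left(-2\right) = \left(4 - 4\right) 11 \left(-2\right) = 0 \cdot 11 \left(-2\right) = 0 \left(-2\right) = 0$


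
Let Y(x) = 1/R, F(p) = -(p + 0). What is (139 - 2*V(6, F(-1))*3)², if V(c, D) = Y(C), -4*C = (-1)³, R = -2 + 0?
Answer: 20164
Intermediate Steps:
R = -2
C = ¼ (C = -¼*(-1)³ = -¼*(-1) = ¼ ≈ 0.25000)
F(p) = -p
Y(x) = -½ (Y(x) = 1/(-2) = -½)
V(c, D) = -½
(139 - 2*V(6, F(-1))*3)² = (139 - 2*(-½)*3)² = (139 + 1*3)² = (139 + 3)² = 142² = 20164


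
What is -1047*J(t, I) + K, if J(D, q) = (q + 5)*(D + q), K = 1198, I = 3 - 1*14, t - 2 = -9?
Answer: -111878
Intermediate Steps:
t = -7 (t = 2 - 9 = -7)
I = -11 (I = 3 - 14 = -11)
J(D, q) = (5 + q)*(D + q)
-1047*J(t, I) + K = -1047*((-11)² + 5*(-7) + 5*(-11) - 7*(-11)) + 1198 = -1047*(121 - 35 - 55 + 77) + 1198 = -1047*108 + 1198 = -113076 + 1198 = -111878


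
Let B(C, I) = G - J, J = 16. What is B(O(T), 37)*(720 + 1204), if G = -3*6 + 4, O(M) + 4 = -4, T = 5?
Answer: -57720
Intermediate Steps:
O(M) = -8 (O(M) = -4 - 4 = -8)
G = -14 (G = -18 + 4 = -14)
B(C, I) = -30 (B(C, I) = -14 - 1*16 = -14 - 16 = -30)
B(O(T), 37)*(720 + 1204) = -30*(720 + 1204) = -30*1924 = -57720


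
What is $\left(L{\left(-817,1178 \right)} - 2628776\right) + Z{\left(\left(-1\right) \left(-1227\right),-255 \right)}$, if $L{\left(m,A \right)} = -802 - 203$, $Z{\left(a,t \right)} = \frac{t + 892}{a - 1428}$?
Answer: $- \frac{528586618}{201} \approx -2.6298 \cdot 10^{6}$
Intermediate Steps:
$Z{\left(a,t \right)} = \frac{892 + t}{-1428 + a}$
$L{\left(m,A \right)} = -1005$ ($L{\left(m,A \right)} = -802 - 203 = -1005$)
$\left(L{\left(-817,1178 \right)} - 2628776\right) + Z{\left(\left(-1\right) \left(-1227\right),-255 \right)} = \left(-1005 - 2628776\right) + \frac{892 - 255}{-1428 - -1227} = -2629781 + \frac{1}{-1428 + 1227} \cdot 637 = -2629781 + \frac{1}{-201} \cdot 637 = -2629781 - \frac{637}{201} = - \frac{528586618}{201}$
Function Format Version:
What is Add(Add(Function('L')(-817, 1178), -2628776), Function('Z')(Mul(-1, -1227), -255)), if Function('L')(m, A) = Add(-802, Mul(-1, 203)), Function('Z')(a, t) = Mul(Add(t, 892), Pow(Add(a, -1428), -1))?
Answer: Rational(-528586618, 201) ≈ -2.6298e+6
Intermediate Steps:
Function('Z')(a, t) = Mul(Pow(Add(-1428, a), -1), Add(892, t)) (Function('Z')(a, t) = Mul(Add(892, t), Pow(Add(-1428, a), -1)) = Mul(Pow(Add(-1428, a), -1), Add(892, t)))
Function('L')(m, A) = -1005 (Function('L')(m, A) = Add(-802, -203) = -1005)
Add(Add(Function('L')(-817, 1178), -2628776), Function('Z')(Mul(-1, -1227), -255)) = Add(Add(-1005, -2628776), Mul(Pow(Add(-1428, Mul(-1, -1227)), -1), Add(892, -255))) = Add(-2629781, Mul(Pow(Add(-1428, 1227), -1), 637)) = Add(-2629781, Mul(Pow(-201, -1), 637)) = Add(-2629781, Mul(Rational(-1, 201), 637)) = Add(-2629781, Rational(-637, 201)) = Rational(-528586618, 201)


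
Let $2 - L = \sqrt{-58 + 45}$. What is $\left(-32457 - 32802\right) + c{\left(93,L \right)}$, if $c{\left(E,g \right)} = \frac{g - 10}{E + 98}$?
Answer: $- \frac{12464477}{191} - \frac{i \sqrt{13}}{191} \approx -65259.0 - 0.018877 i$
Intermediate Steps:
$L = 2 - i \sqrt{13}$ ($L = 2 - \sqrt{-58 + 45} = 2 - \sqrt{-13} = 2 - i \sqrt{13} \approx 2.0 - 3.6056 i$)
$c{\left(E,g \right)} = \frac{-10 + g}{98 + E}$
$\left(-32457 - 32802\right) + c{\left(93,L \right)} = \left(-32457 - 32802\right) + \frac{-10 + \left(2 - i \sqrt{13}\right)}{98 + 93} = -65259 + \frac{-8 - i \sqrt{13}}{191} = -65259 - \left(\frac{8}{191} + \frac{i \sqrt{13}}{191}\right) = - \frac{12464477}{191} - \frac{i \sqrt{13}}{191}$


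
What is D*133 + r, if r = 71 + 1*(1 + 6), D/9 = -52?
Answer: -62166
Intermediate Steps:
D = -468 (D = 9*(-52) = -468)
r = 78 (r = 71 + 1*7 = 71 + 7 = 78)
D*133 + r = -468*133 + 78 = -62244 + 78 = -62166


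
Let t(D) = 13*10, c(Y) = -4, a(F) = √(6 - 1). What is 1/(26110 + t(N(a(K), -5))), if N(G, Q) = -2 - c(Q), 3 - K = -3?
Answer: 1/26240 ≈ 3.8110e-5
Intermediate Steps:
K = 6 (K = 3 - 1*(-3) = 3 + 3 = 6)
a(F) = √5
N(G, Q) = 2 (N(G, Q) = -2 - 1*(-4) = -2 + 4 = 2)
t(D) = 130
1/(26110 + t(N(a(K), -5))) = 1/(26110 + 130) = 1/26240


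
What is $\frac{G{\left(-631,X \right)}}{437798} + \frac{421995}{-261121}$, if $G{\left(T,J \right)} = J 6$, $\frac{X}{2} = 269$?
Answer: $- \frac{13136119173}{8165589397} \approx -1.6087$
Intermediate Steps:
$X = 538$ ($X = 2 \cdot 269 = 538$)
$G{\left(T,J \right)} = 6 J$
$\frac{G{\left(-631,X \right)}}{437798} + \frac{421995}{-261121} = \frac{6 \cdot 538}{437798} + \frac{421995}{-261121} = 3228 \cdot \frac{1}{437798} + 421995 \left(- \frac{1}{261121}\right) = \frac{1614}{218899} - \frac{60285}{37303} = - \frac{13136119173}{8165589397}$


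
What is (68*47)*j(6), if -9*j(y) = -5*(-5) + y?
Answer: -99076/9 ≈ -11008.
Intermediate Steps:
j(y) = -25/9 - y/9 (j(y) = -(-5*(-5) + y)/9 = -(25 + y)/9 = -25/9 - y/9)
(68*47)*j(6) = (68*47)*(-25/9 - ⅑*6) = 3196*(-25/9 - ⅔) = 3196*(-31/9) = -99076/9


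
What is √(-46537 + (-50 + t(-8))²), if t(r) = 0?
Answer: 3*I*√4893 ≈ 209.85*I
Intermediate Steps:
√(-46537 + (-50 + t(-8))²) = √(-46537 + (-50 + 0)²) = √(-46537 + (-50)²) = √(-46537 + 2500) = √(-44037) = 3*I*√4893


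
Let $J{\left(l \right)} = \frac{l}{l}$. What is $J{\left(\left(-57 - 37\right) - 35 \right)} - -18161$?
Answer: $18162$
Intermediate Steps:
$J{\left(l \right)} = 1$
$J{\left(\left(-57 - 37\right) - 35 \right)} - -18161 = 1 - -18161 = 1 + 18161 = 18162$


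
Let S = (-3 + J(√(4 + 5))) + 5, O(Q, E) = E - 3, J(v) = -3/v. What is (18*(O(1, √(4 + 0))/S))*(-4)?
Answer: 72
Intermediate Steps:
O(Q, E) = -3 + E
S = 1 (S = (-3 - 3/√(4 + 5)) + 5 = (-3 - 3/(√9)) + 5 = (-3 - 3/3) + 5 = (-3 - 3*⅓) + 5 = (-3 - 1) + 5 = -4 + 5 = 1)
(18*(O(1, √(4 + 0))/S))*(-4) = (18*((-3 + √(4 + 0))/1))*(-4) = (18*((-3 + √4)*1))*(-4) = (18*((-3 + 2)*1))*(-4) = (18*(-1*1))*(-4) = (18*(-1))*(-4) = -18*(-4) = 72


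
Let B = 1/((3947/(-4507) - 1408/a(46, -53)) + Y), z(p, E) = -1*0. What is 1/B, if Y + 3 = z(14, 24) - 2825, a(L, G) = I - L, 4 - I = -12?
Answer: -188073217/67605 ≈ -2781.9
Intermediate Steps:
I = 16 (I = 4 - 1*(-12) = 4 + 12 = 16)
a(L, G) = 16 - L
z(p, E) = 0
Y = -2828 (Y = -3 + (0 - 2825) = -3 - 2825 = -2828)
B = -67605/188073217 (B = 1/((3947/(-4507) - 1408/(16 - 1*46)) - 2828) = 1/((3947*(-1/4507) - 1408/(16 - 46)) - 2828) = 1/((-3947/4507 - 1408/(-30)) - 2828) = 1/((-3947/4507 - 1408*(-1/30)) - 2828) = 1/((-3947/4507 + 704/15) - 2828) = 1/(3113723/67605 - 2828) = 1/(-188073217/67605) = -67605/188073217 ≈ -0.00035946)
1/B = 1/(-67605/188073217) = -188073217/67605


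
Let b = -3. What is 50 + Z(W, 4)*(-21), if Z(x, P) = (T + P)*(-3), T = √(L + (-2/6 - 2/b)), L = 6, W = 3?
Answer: 302 + 21*√57 ≈ 460.55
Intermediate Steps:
T = √57/3 (T = √(6 + (-2/6 - 2/(-3))) = √(6 + (-2*⅙ - 2*(-⅓))) = √(6 + (-⅓ + ⅔)) = √(6 + ⅓) = √(19/3) = √57/3 ≈ 2.5166)
Z(x, P) = -√57 - 3*P (Z(x, P) = (√57/3 + P)*(-3) = (P + √57/3)*(-3) = -√57 - 3*P)
50 + Z(W, 4)*(-21) = 50 + (-√57 - 3*4)*(-21) = 50 + (-√57 - 12)*(-21) = 50 + (-12 - √57)*(-21) = 50 + (252 + 21*√57) = 302 + 21*√57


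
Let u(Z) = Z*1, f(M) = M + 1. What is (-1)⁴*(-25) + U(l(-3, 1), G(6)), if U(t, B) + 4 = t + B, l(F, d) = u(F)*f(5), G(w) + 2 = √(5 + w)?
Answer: -49 + √11 ≈ -45.683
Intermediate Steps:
f(M) = 1 + M
u(Z) = Z
G(w) = -2 + √(5 + w)
l(F, d) = 6*F (l(F, d) = F*(1 + 5) = F*6 = 6*F)
U(t, B) = -4 + B + t (U(t, B) = -4 + (t + B) = -4 + (B + t) = -4 + B + t)
(-1)⁴*(-25) + U(l(-3, 1), G(6)) = (-1)⁴*(-25) + (-4 + (-2 + √(5 + 6)) + 6*(-3)) = 1*(-25) + (-4 + (-2 + √11) - 18) = -25 + (-24 + √11) = -49 + √11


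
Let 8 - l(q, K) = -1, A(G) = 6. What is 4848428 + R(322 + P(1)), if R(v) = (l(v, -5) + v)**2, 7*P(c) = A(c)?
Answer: 242969301/49 ≈ 4.9586e+6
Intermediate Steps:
l(q, K) = 9 (l(q, K) = 8 - 1*(-1) = 8 + 1 = 9)
P(c) = 6/7 (P(c) = (1/7)*6 = 6/7)
R(v) = (9 + v)**2
4848428 + R(322 + P(1)) = 4848428 + (9 + (322 + 6/7))**2 = 4848428 + (9 + 2260/7)**2 = 4848428 + (2323/7)**2 = 4848428 + 5396329/49 = 242969301/49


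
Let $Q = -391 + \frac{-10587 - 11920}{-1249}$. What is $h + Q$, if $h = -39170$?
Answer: $- \frac{49389182}{1249} \approx -39543.0$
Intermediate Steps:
$Q = - \frac{465852}{1249}$ ($Q = -391 - - \frac{22507}{1249} = -391 + \frac{22507}{1249} = - \frac{465852}{1249} \approx -372.98$)
$h + Q = -39170 - \frac{465852}{1249} = - \frac{49389182}{1249}$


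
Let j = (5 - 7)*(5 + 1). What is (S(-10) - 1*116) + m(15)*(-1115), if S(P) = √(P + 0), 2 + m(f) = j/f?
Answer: 3006 + I*√10 ≈ 3006.0 + 3.1623*I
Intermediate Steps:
j = -12 (j = -2*6 = -12)
m(f) = -2 - 12/f
S(P) = √P
(S(-10) - 1*116) + m(15)*(-1115) = (√(-10) - 1*116) + (-2 - 12/15)*(-1115) = (I*√10 - 116) + (-2 - 12*1/15)*(-1115) = (-116 + I*√10) + (-2 - ⅘)*(-1115) = (-116 + I*√10) - 14/5*(-1115) = (-116 + I*√10) + 3122 = 3006 + I*√10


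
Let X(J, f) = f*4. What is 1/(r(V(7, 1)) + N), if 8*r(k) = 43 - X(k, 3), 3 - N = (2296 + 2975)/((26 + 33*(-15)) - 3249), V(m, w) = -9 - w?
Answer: 14872/123329 ≈ 0.12059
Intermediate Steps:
X(J, f) = 4*f
N = 16425/3718 (N = 3 - (2296 + 2975)/((26 + 33*(-15)) - 3249) = 3 - 5271/((26 - 495) - 3249) = 3 - 5271/(-469 - 3249) = 3 - 5271/(-3718) = 3 - 5271*(-1)/3718 = 3 - 1*(-5271/3718) = 3 + 5271/3718 = 16425/3718 ≈ 4.4177)
r(k) = 31/8 (r(k) = (43 - 4*3)/8 = (43 - 1*12)/8 = (43 - 12)/8 = (1/8)*31 = 31/8)
1/(r(V(7, 1)) + N) = 1/(31/8 + 16425/3718) = 1/(123329/14872) = 14872/123329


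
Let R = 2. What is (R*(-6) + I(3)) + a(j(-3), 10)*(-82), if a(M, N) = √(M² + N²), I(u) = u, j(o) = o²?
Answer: -9 - 82*√181 ≈ -1112.2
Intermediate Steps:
(R*(-6) + I(3)) + a(j(-3), 10)*(-82) = (2*(-6) + 3) + √(((-3)²)² + 10²)*(-82) = (-12 + 3) + √(9² + 100)*(-82) = -9 + √(81 + 100)*(-82) = -9 + √181*(-82) = -9 - 82*√181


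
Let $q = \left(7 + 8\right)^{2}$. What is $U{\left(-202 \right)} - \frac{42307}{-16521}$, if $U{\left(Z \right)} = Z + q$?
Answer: $\frac{422290}{16521} \approx 25.561$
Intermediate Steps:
$q = 225$ ($q = 15^{2} = 225$)
$U{\left(Z \right)} = 225 + Z$ ($U{\left(Z \right)} = Z + 225 = 225 + Z$)
$U{\left(-202 \right)} - \frac{42307}{-16521} = \left(225 - 202\right) - \frac{42307}{-16521} = 23 - - \frac{42307}{16521} = 23 + \frac{42307}{16521} = \frac{422290}{16521}$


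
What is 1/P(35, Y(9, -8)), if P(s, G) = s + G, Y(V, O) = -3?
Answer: 1/32 ≈ 0.031250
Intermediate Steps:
P(s, G) = G + s
1/P(35, Y(9, -8)) = 1/(-3 + 35) = 1/32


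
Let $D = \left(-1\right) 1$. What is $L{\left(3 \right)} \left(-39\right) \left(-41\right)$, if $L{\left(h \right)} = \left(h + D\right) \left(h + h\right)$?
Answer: $19188$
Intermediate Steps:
$D = -1$
$L{\left(h \right)} = 2 h \left(-1 + h\right)$ ($L{\left(h \right)} = \left(h - 1\right) \left(h + h\right) = \left(-1 + h\right) 2 h = 2 h \left(-1 + h\right)$)
$L{\left(3 \right)} \left(-39\right) \left(-41\right) = 2 \cdot 3 \left(-1 + 3\right) \left(-39\right) \left(-41\right) = 2 \cdot 3 \cdot 2 \left(-39\right) \left(-41\right) = 12 \left(-39\right) \left(-41\right) = \left(-468\right) \left(-41\right) = 19188$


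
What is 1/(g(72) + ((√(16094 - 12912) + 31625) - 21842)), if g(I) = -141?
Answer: 4821/46482491 - √3182/92964982 ≈ 0.00010311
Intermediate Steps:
1/(g(72) + ((√(16094 - 12912) + 31625) - 21842)) = 1/(-141 + ((√(16094 - 12912) + 31625) - 21842)) = 1/(-141 + ((√3182 + 31625) - 21842)) = 1/(-141 + ((31625 + √3182) - 21842)) = 1/(-141 + (9783 + √3182)) = 1/(9642 + √3182)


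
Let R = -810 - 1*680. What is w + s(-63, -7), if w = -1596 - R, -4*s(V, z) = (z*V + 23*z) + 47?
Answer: -751/4 ≈ -187.75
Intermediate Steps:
R = -1490 (R = -810 - 680 = -1490)
s(V, z) = -47/4 - 23*z/4 - V*z/4 (s(V, z) = -((z*V + 23*z) + 47)/4 = -((V*z + 23*z) + 47)/4 = -((23*z + V*z) + 47)/4 = -(47 + 23*z + V*z)/4 = -47/4 - 23*z/4 - V*z/4)
w = -106 (w = -1596 - 1*(-1490) = -1596 + 1490 = -106)
w + s(-63, -7) = -106 + (-47/4 - 23/4*(-7) - ¼*(-63)*(-7)) = -106 + (-47/4 + 161/4 - 441/4) = -106 - 327/4 = -751/4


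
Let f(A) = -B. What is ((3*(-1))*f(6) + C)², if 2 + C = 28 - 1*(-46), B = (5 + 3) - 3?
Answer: 7569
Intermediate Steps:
B = 5 (B = 8 - 3 = 5)
f(A) = -5 (f(A) = -1*5 = -5)
C = 72 (C = -2 + (28 - 1*(-46)) = -2 + (28 + 46) = -2 + 74 = 72)
((3*(-1))*f(6) + C)² = ((3*(-1))*(-5) + 72)² = (-3*(-5) + 72)² = (15 + 72)² = 87² = 7569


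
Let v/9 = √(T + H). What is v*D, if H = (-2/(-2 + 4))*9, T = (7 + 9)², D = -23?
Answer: -207*√247 ≈ -3253.3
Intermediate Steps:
T = 256 (T = 16² = 256)
H = -9 (H = (-2/2)*9 = ((½)*(-2))*9 = -1*9 = -9)
v = 9*√247 (v = 9*√(256 - 9) = 9*√247 ≈ 141.45)
v*D = (9*√247)*(-23) = -207*√247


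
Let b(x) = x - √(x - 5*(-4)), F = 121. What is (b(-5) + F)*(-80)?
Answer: -9280 + 80*√15 ≈ -8970.2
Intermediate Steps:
b(x) = x - √(20 + x) (b(x) = x - √(x + 20) = x - √(20 + x))
(b(-5) + F)*(-80) = ((-5 - √(20 - 5)) + 121)*(-80) = ((-5 - √15) + 121)*(-80) = (116 - √15)*(-80) = -9280 + 80*√15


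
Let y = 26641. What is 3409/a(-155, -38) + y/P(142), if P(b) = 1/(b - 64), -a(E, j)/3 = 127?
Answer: 791713829/381 ≈ 2.0780e+6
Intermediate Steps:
a(E, j) = -381 (a(E, j) = -3*127 = -381)
P(b) = 1/(-64 + b)
3409/a(-155, -38) + y/P(142) = 3409/(-381) + 26641/(1/(-64 + 142)) = 3409*(-1/381) + 26641/(1/78) = -3409/381 + 26641/(1/78) = -3409/381 + 26641*78 = -3409/381 + 2077998 = 791713829/381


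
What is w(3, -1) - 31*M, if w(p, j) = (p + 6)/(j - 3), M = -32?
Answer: 3959/4 ≈ 989.75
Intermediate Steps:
w(p, j) = (6 + p)/(-3 + j)
w(3, -1) - 31*M = (6 + 3)/(-3 - 1) - 31*(-32) = 9/(-4) + 992 = -¼*9 + 992 = -9/4 + 992 = 3959/4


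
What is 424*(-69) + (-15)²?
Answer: -29031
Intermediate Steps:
424*(-69) + (-15)² = -29256 + 225 = -29031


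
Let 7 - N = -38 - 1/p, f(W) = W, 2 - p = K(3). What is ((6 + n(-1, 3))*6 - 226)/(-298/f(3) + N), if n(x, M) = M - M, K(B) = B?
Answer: 285/83 ≈ 3.4337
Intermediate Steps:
n(x, M) = 0
p = -1 (p = 2 - 1*3 = 2 - 3 = -1)
N = 44 (N = 7 - (-38 - 1/(-1)) = 7 - (-38 - 1*(-1)) = 7 - (-38 + 1) = 7 - 1*(-37) = 7 + 37 = 44)
((6 + n(-1, 3))*6 - 226)/(-298/f(3) + N) = ((6 + 0)*6 - 226)/(-298/3 + 44) = (6*6 - 226)/(-298*1/3 + 44) = (36 - 226)/(-298/3 + 44) = -190/(-166/3) = -190*(-3/166) = 285/83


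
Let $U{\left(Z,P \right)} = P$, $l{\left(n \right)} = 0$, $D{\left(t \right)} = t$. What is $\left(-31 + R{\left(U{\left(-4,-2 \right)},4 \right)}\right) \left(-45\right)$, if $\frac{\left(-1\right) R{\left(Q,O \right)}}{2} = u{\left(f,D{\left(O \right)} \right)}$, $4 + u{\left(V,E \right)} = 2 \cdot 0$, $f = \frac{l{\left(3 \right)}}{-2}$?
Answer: $1035$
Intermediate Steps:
$f = 0$ ($f = \frac{0}{-2} = 0 \left(- \frac{1}{2}\right) = 0$)
$u{\left(V,E \right)} = -4$ ($u{\left(V,E \right)} = -4 + 2 \cdot 0 = -4 + 0 = -4$)
$R{\left(Q,O \right)} = 8$ ($R{\left(Q,O \right)} = \left(-2\right) \left(-4\right) = 8$)
$\left(-31 + R{\left(U{\left(-4,-2 \right)},4 \right)}\right) \left(-45\right) = \left(-31 + 8\right) \left(-45\right) = \left(-23\right) \left(-45\right) = 1035$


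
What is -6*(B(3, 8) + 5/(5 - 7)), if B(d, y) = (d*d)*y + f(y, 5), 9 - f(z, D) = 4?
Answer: -447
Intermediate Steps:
f(z, D) = 5 (f(z, D) = 9 - 1*4 = 9 - 4 = 5)
B(d, y) = 5 + y*d**2 (B(d, y) = (d*d)*y + 5 = d**2*y + 5 = y*d**2 + 5 = 5 + y*d**2)
-6*(B(3, 8) + 5/(5 - 7)) = -6*((5 + 8*3**2) + 5/(5 - 7)) = -6*((5 + 8*9) + 5/(-2)) = -6*((5 + 72) - 1/2*5) = -6*(77 - 5/2) = -6*149/2 = -447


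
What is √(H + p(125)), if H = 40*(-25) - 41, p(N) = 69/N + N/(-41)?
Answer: I*√1096323805/1025 ≈ 32.303*I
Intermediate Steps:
p(N) = 69/N - N/41 (p(N) = 69/N + N*(-1/41) = 69/N - N/41)
H = -1041 (H = -1000 - 41 = -1041)
√(H + p(125)) = √(-1041 + (69/125 - 1/41*125)) = √(-1041 + (69*(1/125) - 125/41)) = √(-1041 + (69/125 - 125/41)) = √(-1041 - 12796/5125) = √(-5347921/5125) = I*√1096323805/1025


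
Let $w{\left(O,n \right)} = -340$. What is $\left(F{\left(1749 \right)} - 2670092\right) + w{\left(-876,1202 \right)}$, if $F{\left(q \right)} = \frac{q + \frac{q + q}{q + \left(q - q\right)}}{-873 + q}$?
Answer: $- \frac{2339296681}{876} \approx -2.6704 \cdot 10^{6}$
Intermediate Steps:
$F{\left(q \right)} = \frac{2 + q}{-873 + q}$ ($F{\left(q \right)} = \frac{q + \frac{2 q}{q + 0}}{-873 + q} = \frac{q + \frac{2 q}{q}}{-873 + q} = \frac{q + 2}{-873 + q} = \frac{2 + q}{-873 + q}$)
$\left(F{\left(1749 \right)} - 2670092\right) + w{\left(-876,1202 \right)} = \left(\frac{2 + 1749}{-873 + 1749} - 2670092\right) - 340 = \left(\frac{1}{876} \cdot 1751 - 2670092\right) - 340 = \left(\frac{1751}{876} - 2670092\right) - 340 = - \frac{2338998841}{876} - 340 = - \frac{2339296681}{876}$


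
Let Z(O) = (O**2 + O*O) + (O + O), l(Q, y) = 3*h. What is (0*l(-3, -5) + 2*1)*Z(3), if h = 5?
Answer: 48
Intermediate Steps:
l(Q, y) = 15 (l(Q, y) = 3*5 = 15)
Z(O) = 2*O + 2*O**2 (Z(O) = (O**2 + O**2) + 2*O = 2*O**2 + 2*O = 2*O + 2*O**2)
(0*l(-3, -5) + 2*1)*Z(3) = (0*15 + 2*1)*(2*3*(1 + 3)) = (0 + 2)*(2*3*4) = 2*24 = 48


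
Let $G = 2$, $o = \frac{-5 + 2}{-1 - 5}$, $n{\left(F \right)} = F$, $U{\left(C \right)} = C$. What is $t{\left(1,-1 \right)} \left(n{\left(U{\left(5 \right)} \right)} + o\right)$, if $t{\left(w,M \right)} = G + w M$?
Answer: $\frac{11}{2} \approx 5.5$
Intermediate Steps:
$o = \frac{1}{2}$ ($o = - \frac{3}{-6} = \left(-3\right) \left(- \frac{1}{6}\right) = \frac{1}{2} \approx 0.5$)
$t{\left(w,M \right)} = 2 + M w$ ($t{\left(w,M \right)} = 2 + w M = 2 + M w$)
$t{\left(1,-1 \right)} \left(n{\left(U{\left(5 \right)} \right)} + o\right) = \left(2 - 1\right) \left(5 + \frac{1}{2}\right) = \left(2 - 1\right) \frac{11}{2} = 1 \cdot \frac{11}{2} = \frac{11}{2}$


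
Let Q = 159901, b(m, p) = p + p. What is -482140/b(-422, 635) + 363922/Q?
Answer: -7663248720/20307427 ≈ -377.36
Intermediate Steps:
b(m, p) = 2*p
-482140/b(-422, 635) + 363922/Q = -482140/(2*635) + 363922/159901 = -482140/1270 + 363922*(1/159901) = -482140*1/1270 + 363922/159901 = -48214/127 + 363922/159901 = -7663248720/20307427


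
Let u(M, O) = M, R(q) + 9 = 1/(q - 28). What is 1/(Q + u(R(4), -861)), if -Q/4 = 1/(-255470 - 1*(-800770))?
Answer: -3271800/29582549 ≈ -0.11060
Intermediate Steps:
R(q) = -9 + 1/(-28 + q) (R(q) = -9 + 1/(q - 28) = -9 + 1/(-28 + q))
Q = -1/136325 (Q = -4/(-255470 - 1*(-800770)) = -4/(-255470 + 800770) = -4/545300 = -4*1/545300 = -1/136325 ≈ -7.3354e-6)
1/(Q + u(R(4), -861)) = 1/(-1/136325 + (253 - 9*4)/(-28 + 4)) = 1/(-1/136325 + (253 - 36)/(-24)) = 1/(-1/136325 - 1/24*217) = 1/(-1/136325 - 217/24) = 1/(-29582549/3271800) = -3271800/29582549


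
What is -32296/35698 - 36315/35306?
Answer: -1218307723/630176794 ≈ -1.9333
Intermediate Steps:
-32296/35698 - 36315/35306 = -32296*1/35698 - 36315*1/35306 = -16148/17849 - 36315/35306 = -1218307723/630176794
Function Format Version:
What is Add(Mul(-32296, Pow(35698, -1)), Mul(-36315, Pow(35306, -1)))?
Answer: Rational(-1218307723, 630176794) ≈ -1.9333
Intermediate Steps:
Add(Mul(-32296, Pow(35698, -1)), Mul(-36315, Pow(35306, -1))) = Add(Mul(-32296, Rational(1, 35698)), Mul(-36315, Rational(1, 35306))) = Add(Rational(-16148, 17849), Rational(-36315, 35306)) = Rational(-1218307723, 630176794)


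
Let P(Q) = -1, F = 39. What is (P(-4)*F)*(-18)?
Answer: 702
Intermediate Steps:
(P(-4)*F)*(-18) = -1*39*(-18) = -39*(-18) = 702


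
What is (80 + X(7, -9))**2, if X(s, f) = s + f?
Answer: 6084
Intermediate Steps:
X(s, f) = f + s
(80 + X(7, -9))**2 = (80 + (-9 + 7))**2 = (80 - 2)**2 = 78**2 = 6084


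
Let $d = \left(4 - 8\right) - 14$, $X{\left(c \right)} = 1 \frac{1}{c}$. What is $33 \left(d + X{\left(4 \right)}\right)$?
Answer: $- \frac{2343}{4} \approx -585.75$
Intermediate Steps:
$X{\left(c \right)} = \frac{1}{c}$
$d = -18$ ($d = -4 - 14 = -18$)
$33 \left(d + X{\left(4 \right)}\right) = 33 \left(-18 + \frac{1}{4}\right) = 33 \left(- \frac{71}{4}\right) = - \frac{2343}{4}$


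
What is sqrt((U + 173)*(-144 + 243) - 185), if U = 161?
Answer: sqrt(32881) ≈ 181.33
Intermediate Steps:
sqrt((U + 173)*(-144 + 243) - 185) = sqrt((161 + 173)*(-144 + 243) - 185) = sqrt(334*99 - 185) = sqrt(33066 - 185) = sqrt(32881)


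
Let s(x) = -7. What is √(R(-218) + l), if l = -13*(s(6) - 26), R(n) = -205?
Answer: 4*√14 ≈ 14.967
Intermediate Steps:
l = 429 (l = -13*(-7 - 26) = -13*(-33) = 429)
√(R(-218) + l) = √(-205 + 429) = √224 = 4*√14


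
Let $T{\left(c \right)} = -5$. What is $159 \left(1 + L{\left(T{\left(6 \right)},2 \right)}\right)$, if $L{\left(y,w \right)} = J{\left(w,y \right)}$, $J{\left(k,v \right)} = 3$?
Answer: $636$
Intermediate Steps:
$L{\left(y,w \right)} = 3$
$159 \left(1 + L{\left(T{\left(6 \right)},2 \right)}\right) = 159 \left(1 + 3\right) = 159 \cdot 4 = 636$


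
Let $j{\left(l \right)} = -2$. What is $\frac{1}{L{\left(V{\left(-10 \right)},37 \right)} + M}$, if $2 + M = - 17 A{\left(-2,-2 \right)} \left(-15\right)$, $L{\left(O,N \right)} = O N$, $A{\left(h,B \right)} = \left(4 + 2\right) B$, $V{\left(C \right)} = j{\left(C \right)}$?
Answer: $- \frac{1}{3136} \approx -0.00031888$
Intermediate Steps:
$V{\left(C \right)} = -2$
$A{\left(h,B \right)} = 6 B$
$L{\left(O,N \right)} = N O$
$M = -3062$ ($M = -2 + - 17 \cdot 6 \left(-2\right) \left(-15\right) = -2 + \left(-17\right) \left(-12\right) \left(-15\right) = -2 + 204 \left(-15\right) = -2 - 3060 = -3062$)
$\frac{1}{L{\left(V{\left(-10 \right)},37 \right)} + M} = \frac{1}{37 \left(-2\right) - 3062} = \frac{1}{-74 - 3062} = \frac{1}{-3136} = - \frac{1}{3136}$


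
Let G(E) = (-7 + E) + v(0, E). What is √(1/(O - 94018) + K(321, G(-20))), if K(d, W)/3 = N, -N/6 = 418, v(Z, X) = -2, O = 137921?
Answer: I*√14502309885413/43903 ≈ 86.741*I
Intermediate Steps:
N = -2508 (N = -6*418 = -2508)
G(E) = -9 + E (G(E) = (-7 + E) - 2 = -9 + E)
K(d, W) = -7524 (K(d, W) = 3*(-2508) = -7524)
√(1/(O - 94018) + K(321, G(-20))) = √(1/(137921 - 94018) - 7524) = √(1/43903 - 7524) = √(-330326171/43903) = I*√14502309885413/43903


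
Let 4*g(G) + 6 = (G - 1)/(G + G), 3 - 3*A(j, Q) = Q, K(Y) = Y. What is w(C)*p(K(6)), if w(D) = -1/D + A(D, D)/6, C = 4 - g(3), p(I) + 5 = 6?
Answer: -4477/14040 ≈ -0.31887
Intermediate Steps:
p(I) = 1 (p(I) = -5 + 6 = 1)
A(j, Q) = 1 - Q/3
g(G) = -3/2 + (-1 + G)/(8*G) (g(G) = -3/2 + ((G - 1)/(G + G))/4 = -3/2 + ((-1 + G)/((2*G)))/4 = -3/2 + ((-1 + G)*(1/(2*G)))/4 = -3/2 + ((-1 + G)/(2*G))/4 = -3/2 + (-1 + G)/(8*G))
C = 65/12 (C = 4 - (-1 - 11*3)/(8*3) = 4 - (-1 - 33)/(8*3) = 4 - (-34)/(8*3) = 4 - 1*(-17/12) = 4 + 17/12 = 65/12 ≈ 5.4167)
w(D) = ⅙ - 1/D - D/18 (w(D) = -1/D + (1 - D/3)/6 = -1/D + (1 - D/3)*(⅙) = -1/D + (⅙ - D/18) = ⅙ - 1/D - D/18)
w(C)*p(K(6)) = ((-18 + 65*(3 - 1*65/12)/12)/(18*(65/12)))*1 = ((1/18)*(12/65)*(-18 + 65*(3 - 65/12)/12))*1 = ((1/18)*(12/65)*(-18 + (65/12)*(-29/12)))*1 = ((1/18)*(12/65)*(-18 - 1885/144))*1 = ((1/18)*(12/65)*(-4477/144))*1 = -4477/14040*1 = -4477/14040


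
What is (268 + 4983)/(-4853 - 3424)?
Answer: -59/93 ≈ -0.63441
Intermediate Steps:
(268 + 4983)/(-4853 - 3424) = 5251/(-8277) = 5251*(-1/8277) = -59/93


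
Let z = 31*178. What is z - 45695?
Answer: -40177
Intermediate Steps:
z = 5518
z - 45695 = 5518 - 45695 = -40177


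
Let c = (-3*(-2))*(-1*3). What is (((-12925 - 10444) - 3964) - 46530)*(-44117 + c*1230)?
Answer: 4893940791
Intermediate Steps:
c = -18 (c = 6*(-3) = -18)
(((-12925 - 10444) - 3964) - 46530)*(-44117 + c*1230) = (((-12925 - 10444) - 3964) - 46530)*(-44117 - 18*1230) = ((-23369 - 3964) - 46530)*(-44117 - 22140) = (-27333 - 46530)*(-66257) = -73863*(-66257) = 4893940791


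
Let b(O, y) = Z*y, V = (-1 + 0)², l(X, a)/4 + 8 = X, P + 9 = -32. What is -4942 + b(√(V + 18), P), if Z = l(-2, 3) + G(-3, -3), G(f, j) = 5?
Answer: -3507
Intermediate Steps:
P = -41 (P = -9 - 32 = -41)
l(X, a) = -32 + 4*X
V = 1 (V = (-1)² = 1)
Z = -35 (Z = (-32 + 4*(-2)) + 5 = (-32 - 8) + 5 = -40 + 5 = -35)
b(O, y) = -35*y
-4942 + b(√(V + 18), P) = -4942 - 35*(-41) = -4942 + 1435 = -3507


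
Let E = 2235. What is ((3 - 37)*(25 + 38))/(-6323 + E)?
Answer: 153/292 ≈ 0.52397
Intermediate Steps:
((3 - 37)*(25 + 38))/(-6323 + E) = ((3 - 37)*(25 + 38))/(-6323 + 2235) = (-34*63)/(-4088) = -1/4088*(-2142) = 153/292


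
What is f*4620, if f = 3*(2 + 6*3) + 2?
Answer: 286440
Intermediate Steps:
f = 62 (f = 3*(2 + 18) + 2 = 3*20 + 2 = 60 + 2 = 62)
f*4620 = 62*4620 = 286440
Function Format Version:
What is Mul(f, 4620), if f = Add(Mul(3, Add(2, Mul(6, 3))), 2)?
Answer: 286440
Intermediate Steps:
f = 62 (f = Add(Mul(3, Add(2, 18)), 2) = Add(Mul(3, 20), 2) = Add(60, 2) = 62)
Mul(f, 4620) = Mul(62, 4620) = 286440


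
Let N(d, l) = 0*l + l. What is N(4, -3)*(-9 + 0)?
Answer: 27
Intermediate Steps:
N(d, l) = l (N(d, l) = 0 + l = l)
N(4, -3)*(-9 + 0) = -3*(-9 + 0) = -3*(-9) = 27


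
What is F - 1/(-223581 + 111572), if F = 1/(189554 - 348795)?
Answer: 47232/17836425169 ≈ 2.6481e-6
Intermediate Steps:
F = -1/159241 (F = 1/(-159241) = -1/159241 ≈ -6.2798e-6)
F - 1/(-223581 + 111572) = -1/159241 - 1/(-223581 + 111572) = -1/159241 - 1/(-112009) = -1/159241 - 1*(-1/112009) = -1/159241 + 1/112009 = 47232/17836425169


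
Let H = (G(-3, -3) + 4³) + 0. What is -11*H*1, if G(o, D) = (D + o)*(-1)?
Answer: -770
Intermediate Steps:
G(o, D) = -D - o
H = 70 (H = ((-1*(-3) - 1*(-3)) + 4³) + 0 = ((3 + 3) + 64) + 0 = (6 + 64) + 0 = 70 + 0 = 70)
-11*H*1 = -11*70*1 = -770*1 = -770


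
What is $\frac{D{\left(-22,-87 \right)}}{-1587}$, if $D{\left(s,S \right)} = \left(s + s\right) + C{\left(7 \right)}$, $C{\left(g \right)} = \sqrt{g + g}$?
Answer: $\frac{44}{1587} - \frac{\sqrt{14}}{1587} \approx 0.025368$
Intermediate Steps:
$C{\left(g \right)} = \sqrt{2} \sqrt{g}$ ($C{\left(g \right)} = \sqrt{2 g} = \sqrt{2} \sqrt{g}$)
$D{\left(s,S \right)} = \sqrt{14} + 2 s$ ($D{\left(s,S \right)} = \left(s + s\right) + \sqrt{2} \sqrt{7} = 2 s + \sqrt{14} = \sqrt{14} + 2 s$)
$\frac{D{\left(-22,-87 \right)}}{-1587} = \frac{\sqrt{14} + 2 \left(-22\right)}{-1587} = \left(\sqrt{14} - 44\right) \left(- \frac{1}{1587}\right) = \left(-44 + \sqrt{14}\right) \left(- \frac{1}{1587}\right) = \frac{44}{1587} - \frac{\sqrt{14}}{1587}$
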